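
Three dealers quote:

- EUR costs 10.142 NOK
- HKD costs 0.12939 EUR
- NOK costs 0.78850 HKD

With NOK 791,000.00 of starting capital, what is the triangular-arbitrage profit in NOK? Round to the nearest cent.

Profitable loop is NOK → HKD → EUR → NOK:
NOK 791,000.00 × 0.78850 = HKD 623,703.50
HKD 623,703.50 × 0.12939 = EUR 80,701.00
EUR 80,701.00 × 10.142 = NOK 818,469.50
Profit = NOK 818,469.50 − NOK 791,000.00

Profit: NOK 27,469.50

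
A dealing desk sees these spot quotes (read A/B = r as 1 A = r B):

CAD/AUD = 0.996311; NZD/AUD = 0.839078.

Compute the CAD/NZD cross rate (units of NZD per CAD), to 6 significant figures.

1 CAD × 0.996311 = 0.996311 AUD
0.996311 AUD ÷ 0.839078 = 1.18739 NZD

CAD/NZD = 1.18739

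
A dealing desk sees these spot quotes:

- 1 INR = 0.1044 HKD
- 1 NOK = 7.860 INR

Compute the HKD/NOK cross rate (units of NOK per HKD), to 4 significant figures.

1 HKD ÷ 0.1044 = 9.57854 INR
9.57854 INR ÷ 7.860 = 1.21864 NOK

HKD/NOK = 1.219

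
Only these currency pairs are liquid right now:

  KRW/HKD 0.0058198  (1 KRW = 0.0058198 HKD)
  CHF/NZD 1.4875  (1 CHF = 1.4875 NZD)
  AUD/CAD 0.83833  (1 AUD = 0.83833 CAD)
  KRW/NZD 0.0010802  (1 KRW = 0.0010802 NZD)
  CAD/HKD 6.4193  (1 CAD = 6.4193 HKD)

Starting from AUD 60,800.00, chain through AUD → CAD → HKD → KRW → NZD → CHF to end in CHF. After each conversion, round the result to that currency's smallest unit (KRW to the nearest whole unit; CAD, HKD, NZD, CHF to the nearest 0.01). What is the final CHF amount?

CHF 40,826.80

AUD 60,800.00 × 0.83833 = CAD 50,970.46
CAD 50,970.46 × 6.4193 = HKD 327,194.67
HKD 327,194.67 ÷ 0.0058198 = KRW 56,220,947
KRW 56,220,947 × 0.0010802 = NZD 60,729.87
NZD 60,729.87 ÷ 1.4875 = CHF 40,826.80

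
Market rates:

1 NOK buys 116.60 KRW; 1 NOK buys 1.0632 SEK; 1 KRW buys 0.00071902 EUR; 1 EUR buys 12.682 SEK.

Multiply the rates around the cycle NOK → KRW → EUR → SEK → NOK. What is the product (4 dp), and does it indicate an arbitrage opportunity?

Around NOK → KRW → EUR → SEK → NOK: 1 × 116.60 × 0.00071902 × 12.682 ÷ 1.0632 = 1.000028
Product ≈ 1 (deviation 0.003%, within rounding noise).

1.0000 (no arbitrage)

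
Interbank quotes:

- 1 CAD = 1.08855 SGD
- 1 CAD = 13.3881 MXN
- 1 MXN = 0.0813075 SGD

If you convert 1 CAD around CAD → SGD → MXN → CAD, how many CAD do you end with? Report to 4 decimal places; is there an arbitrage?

Around CAD → SGD → MXN → CAD: 1 × 1.08855 ÷ 0.0813075 ÷ 13.3881 = 0.999997
Product ≈ 1 (deviation 0.000%, within rounding noise).

1.0000 (no arbitrage)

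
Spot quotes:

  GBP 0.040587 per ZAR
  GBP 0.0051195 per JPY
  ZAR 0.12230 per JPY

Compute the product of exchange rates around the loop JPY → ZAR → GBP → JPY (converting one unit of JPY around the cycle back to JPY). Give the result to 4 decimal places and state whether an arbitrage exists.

0.9696 (arbitrage exists)

Around JPY → ZAR → GBP → JPY: 1 × 0.12230 × 0.040587 ÷ 0.0051195 = 0.969585
Product < 1; profitable direction is JPY → GBP → ZAR → JPY.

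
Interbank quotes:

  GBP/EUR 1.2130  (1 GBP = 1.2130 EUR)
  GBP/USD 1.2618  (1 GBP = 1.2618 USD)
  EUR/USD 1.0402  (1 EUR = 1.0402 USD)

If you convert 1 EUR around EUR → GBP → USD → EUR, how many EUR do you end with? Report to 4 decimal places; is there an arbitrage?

1.0000 (no arbitrage)

Around EUR → GBP → USD → EUR: 1 ÷ 1.2130 × 1.2618 ÷ 1.0402 = 1.000030
Product ≈ 1 (deviation 0.003%, within rounding noise).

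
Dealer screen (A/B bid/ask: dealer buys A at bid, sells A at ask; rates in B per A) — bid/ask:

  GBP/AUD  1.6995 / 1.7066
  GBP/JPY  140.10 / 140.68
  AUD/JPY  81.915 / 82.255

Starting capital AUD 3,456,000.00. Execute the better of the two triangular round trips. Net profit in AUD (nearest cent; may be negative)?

Best loop AUD → GBP → JPY → AUD:
AUD 3,456,000.00 ÷ 1.7066 (buy GBP at ask) = GBP 2,025,079.10
GBP 2,025,079.10 × 140.10 (sell GBP at bid) = JPY 283,713,583
JPY 283,713,583 ÷ 82.255 (buy AUD at ask) = AUD 3,449,195.58

Net result: AUD -6,804.42 (no profitable arbitrage after spreads)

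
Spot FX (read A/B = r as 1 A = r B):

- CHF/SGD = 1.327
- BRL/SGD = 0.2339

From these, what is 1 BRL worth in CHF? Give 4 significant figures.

BRL/CHF = 0.1763

1 BRL × 0.2339 = 0.2339 SGD
0.2339 SGD ÷ 1.327 = 0.176262 CHF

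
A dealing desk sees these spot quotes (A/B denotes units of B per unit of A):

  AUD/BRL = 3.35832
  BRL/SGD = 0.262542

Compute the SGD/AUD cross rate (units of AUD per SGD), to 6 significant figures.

SGD/AUD = 1.13417

1 SGD ÷ 0.262542 = 3.80891 BRL
3.80891 BRL ÷ 3.35832 = 1.13417 AUD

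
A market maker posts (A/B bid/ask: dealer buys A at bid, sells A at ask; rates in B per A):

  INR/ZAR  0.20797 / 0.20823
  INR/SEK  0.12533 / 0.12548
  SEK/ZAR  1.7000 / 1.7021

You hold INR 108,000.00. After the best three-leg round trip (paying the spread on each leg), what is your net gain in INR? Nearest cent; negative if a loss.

Best loop INR → SEK → ZAR → INR:
INR 108,000.00 × 0.12533 (sell INR at bid) = SEK 13,535.64
SEK 13,535.64 × 1.7000 (sell SEK at bid) = ZAR 23,010.59
ZAR 23,010.59 ÷ 0.20823 (buy INR at ask) = INR 110,505.63

Net profit: INR 2,505.63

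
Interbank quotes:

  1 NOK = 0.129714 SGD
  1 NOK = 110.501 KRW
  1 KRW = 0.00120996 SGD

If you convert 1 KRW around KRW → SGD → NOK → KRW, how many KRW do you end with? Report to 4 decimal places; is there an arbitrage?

1.0307 (arbitrage exists)

Around KRW → SGD → NOK → KRW: 1 × 0.00120996 ÷ 0.129714 × 110.501 = 1.030743
Product > 1; profitable direction is KRW → SGD → NOK → KRW.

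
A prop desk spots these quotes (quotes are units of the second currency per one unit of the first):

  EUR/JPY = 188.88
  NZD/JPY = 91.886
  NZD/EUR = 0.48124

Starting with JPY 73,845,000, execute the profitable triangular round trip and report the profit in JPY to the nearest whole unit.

Profit: JPY 803,786

Profitable loop is JPY → EUR → NZD → JPY:
JPY 73,845,000 ÷ 188.88 = EUR 390,962.52
EUR 390,962.52 ÷ 0.48124 = NZD 812,406.52
NZD 812,406.52 × 91.886 = JPY 74,648,786
Profit = JPY 74,648,786 − JPY 73,845,000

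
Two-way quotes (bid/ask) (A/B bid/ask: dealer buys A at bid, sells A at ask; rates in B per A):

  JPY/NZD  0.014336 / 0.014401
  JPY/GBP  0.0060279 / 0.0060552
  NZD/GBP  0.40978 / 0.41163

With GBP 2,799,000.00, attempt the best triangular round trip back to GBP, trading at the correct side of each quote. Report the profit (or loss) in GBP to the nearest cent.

Net profit: GBP 47,225.26

Best loop GBP → NZD → JPY → GBP:
GBP 2,799,000.00 ÷ 0.41163 (buy NZD at ask) = NZD 6,799,795.93
NZD 6,799,795.93 ÷ 0.014401 (buy JPY at ask) = JPY 472,175,261
JPY 472,175,261 × 0.0060279 (sell JPY at bid) = GBP 2,846,225.26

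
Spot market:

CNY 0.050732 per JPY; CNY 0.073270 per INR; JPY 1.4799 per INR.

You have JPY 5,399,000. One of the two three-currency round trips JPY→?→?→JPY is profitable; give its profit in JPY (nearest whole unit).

Profitable loop is JPY → CNY → INR → JPY:
JPY 5,399,000 × 0.050732 = CNY 273,902.07
CNY 273,902.07 ÷ 0.073270 = INR 3,738,256.69
INR 3,738,256.69 × 1.4799 = JPY 5,532,246
Profit = JPY 5,532,246 − JPY 5,399,000

Profit: JPY 133,246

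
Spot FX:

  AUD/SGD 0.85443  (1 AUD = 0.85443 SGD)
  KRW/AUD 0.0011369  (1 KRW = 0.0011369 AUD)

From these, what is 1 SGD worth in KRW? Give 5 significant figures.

1 SGD ÷ 0.85443 = 1.17037 AUD
1.17037 AUD ÷ 0.0011369 = 1029.44 KRW

SGD/KRW = 1029.4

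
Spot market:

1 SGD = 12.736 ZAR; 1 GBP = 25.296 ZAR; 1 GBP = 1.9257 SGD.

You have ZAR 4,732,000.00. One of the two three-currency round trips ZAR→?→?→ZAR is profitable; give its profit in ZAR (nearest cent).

Profitable loop is ZAR → SGD → GBP → ZAR:
ZAR 4,732,000.00 ÷ 12.736 = SGD 371,545.23
SGD 371,545.23 ÷ 1.9257 = GBP 192,940.35
GBP 192,940.35 × 25.296 = ZAR 4,880,619.02
Profit = ZAR 4,880,619.02 − ZAR 4,732,000.00

Profit: ZAR 148,619.02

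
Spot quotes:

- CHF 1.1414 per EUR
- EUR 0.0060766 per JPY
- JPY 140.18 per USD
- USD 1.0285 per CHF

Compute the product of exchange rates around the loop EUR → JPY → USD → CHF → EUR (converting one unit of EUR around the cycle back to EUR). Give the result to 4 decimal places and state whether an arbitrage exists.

1.0000 (no arbitrage)

Around EUR → JPY → USD → CHF → EUR: 1 ÷ 0.0060766 ÷ 140.18 ÷ 1.0285 ÷ 1.1414 = 1.000026
Product ≈ 1 (deviation 0.003%, within rounding noise).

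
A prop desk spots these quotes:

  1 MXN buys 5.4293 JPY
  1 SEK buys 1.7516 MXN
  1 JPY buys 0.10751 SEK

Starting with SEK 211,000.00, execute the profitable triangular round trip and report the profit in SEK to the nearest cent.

Profit: SEK 4,729.78

Profitable loop is SEK → MXN → JPY → SEK:
SEK 211,000.00 × 1.7516 = MXN 369,587.60
MXN 369,587.60 × 5.4293 = JPY 2,006,602
JPY 2,006,602 × 0.10751 = SEK 215,729.78
Profit = SEK 215,729.78 − SEK 211,000.00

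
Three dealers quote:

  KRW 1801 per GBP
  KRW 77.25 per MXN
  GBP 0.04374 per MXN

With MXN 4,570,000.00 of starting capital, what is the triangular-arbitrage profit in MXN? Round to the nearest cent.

Profit: MXN 90,260.61

Profitable loop is MXN → GBP → KRW → MXN:
MXN 4,570,000.00 × 0.04374 = GBP 199,891.80
GBP 199,891.80 × 1801 = KRW 360,005,132
KRW 360,005,132 ÷ 77.25 = MXN 4,660,260.61
Profit = MXN 4,660,260.61 − MXN 4,570,000.00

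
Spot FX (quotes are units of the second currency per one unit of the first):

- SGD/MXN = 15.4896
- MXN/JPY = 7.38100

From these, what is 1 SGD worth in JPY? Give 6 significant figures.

1 SGD × 15.4896 = 15.4896 MXN
15.4896 MXN × 7.38100 = 114.329 JPY

SGD/JPY = 114.329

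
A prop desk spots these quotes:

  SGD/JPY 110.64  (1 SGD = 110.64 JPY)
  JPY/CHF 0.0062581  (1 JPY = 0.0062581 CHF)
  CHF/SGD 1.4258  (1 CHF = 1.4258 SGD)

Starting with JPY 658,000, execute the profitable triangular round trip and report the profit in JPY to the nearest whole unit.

Profitable loop is JPY → SGD → CHF → JPY:
JPY 658,000 ÷ 110.64 = SGD 5,947.22
SGD 5,947.22 ÷ 1.4258 = CHF 4,171.14
CHF 4,171.14 ÷ 0.0062581 = JPY 666,519
Profit = JPY 666,519 − JPY 658,000

Profit: JPY 8,519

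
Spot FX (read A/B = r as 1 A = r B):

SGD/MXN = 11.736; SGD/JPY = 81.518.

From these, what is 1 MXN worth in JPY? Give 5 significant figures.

MXN/JPY = 6.9460

1 MXN ÷ 11.736 = 0.0852079 SGD
0.0852079 SGD × 81.518 = 6.94598 JPY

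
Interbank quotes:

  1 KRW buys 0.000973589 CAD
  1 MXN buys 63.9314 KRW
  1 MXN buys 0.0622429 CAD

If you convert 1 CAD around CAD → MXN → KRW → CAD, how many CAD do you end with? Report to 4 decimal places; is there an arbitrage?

Around CAD → MXN → KRW → CAD: 1 ÷ 0.0622429 × 63.9314 × 0.000973589 = 1.000000
Product ≈ 1 (deviation 0.000%, within rounding noise).

1.0000 (no arbitrage)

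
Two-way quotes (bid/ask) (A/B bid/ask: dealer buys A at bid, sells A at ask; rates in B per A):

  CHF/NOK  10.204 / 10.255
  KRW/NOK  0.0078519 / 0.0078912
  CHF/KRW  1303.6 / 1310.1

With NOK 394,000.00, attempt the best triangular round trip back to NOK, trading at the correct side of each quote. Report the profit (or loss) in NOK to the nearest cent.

Best loop NOK → CHF → KRW → NOK:
NOK 394,000.00 ÷ 10.255 (buy CHF at ask) = CHF 38,420.28
CHF 38,420.28 × 1303.6 (sell CHF at bid) = KRW 50,084,681
KRW 50,084,681 × 0.0078519 (sell KRW at bid) = NOK 393,259.90

Net result: NOK -740.10 (no profitable arbitrage after spreads)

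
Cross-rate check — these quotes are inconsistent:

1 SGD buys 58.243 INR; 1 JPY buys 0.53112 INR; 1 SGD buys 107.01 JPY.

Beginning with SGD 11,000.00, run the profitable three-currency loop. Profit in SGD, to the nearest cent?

Profit: SGD 272.48

Profitable loop is SGD → INR → JPY → SGD:
SGD 11,000.00 × 58.243 = INR 640,673.00
INR 640,673.00 ÷ 0.53112 = JPY 1,206,268
JPY 1,206,268 ÷ 107.01 = SGD 11,272.48
Profit = SGD 11,272.48 − SGD 11,000.00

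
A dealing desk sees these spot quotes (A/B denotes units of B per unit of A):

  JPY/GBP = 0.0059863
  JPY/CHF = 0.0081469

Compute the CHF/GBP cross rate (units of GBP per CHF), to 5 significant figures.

CHF/GBP = 0.73479

1 CHF ÷ 0.0081469 = 122.746 JPY
122.746 JPY × 0.0059863 = 0.734795 GBP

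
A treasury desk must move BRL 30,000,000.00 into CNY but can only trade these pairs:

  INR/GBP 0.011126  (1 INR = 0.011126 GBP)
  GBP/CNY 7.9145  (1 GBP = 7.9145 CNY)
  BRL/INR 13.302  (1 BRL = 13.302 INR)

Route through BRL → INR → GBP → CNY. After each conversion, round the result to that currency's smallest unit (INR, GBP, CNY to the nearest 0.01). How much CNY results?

BRL 30,000,000.00 × 13.302 = INR 399,060,000.00
INR 399,060,000.00 × 0.011126 = GBP 4,439,941.56
GBP 4,439,941.56 × 7.9145 = CNY 35,139,917.48

CNY 35,139,917.48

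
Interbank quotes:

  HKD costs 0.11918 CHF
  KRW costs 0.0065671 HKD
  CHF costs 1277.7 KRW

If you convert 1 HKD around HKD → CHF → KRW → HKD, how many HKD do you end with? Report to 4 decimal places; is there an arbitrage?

Around HKD → CHF → KRW → HKD: 1 × 0.11918 × 1277.7 × 0.0065671 = 1.000014
Product ≈ 1 (deviation 0.001%, within rounding noise).

1.0000 (no arbitrage)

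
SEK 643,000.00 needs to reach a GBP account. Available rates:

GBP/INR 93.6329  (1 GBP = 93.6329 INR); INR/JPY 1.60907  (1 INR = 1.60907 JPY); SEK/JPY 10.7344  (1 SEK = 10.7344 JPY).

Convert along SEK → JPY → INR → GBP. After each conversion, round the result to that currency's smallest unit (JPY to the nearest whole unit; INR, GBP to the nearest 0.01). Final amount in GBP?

GBP 45,812.64

SEK 643,000.00 × 10.7344 = JPY 6,902,219
JPY 6,902,219 ÷ 1.60907 = INR 4,289,570.37
INR 4,289,570.37 ÷ 93.6329 = GBP 45,812.64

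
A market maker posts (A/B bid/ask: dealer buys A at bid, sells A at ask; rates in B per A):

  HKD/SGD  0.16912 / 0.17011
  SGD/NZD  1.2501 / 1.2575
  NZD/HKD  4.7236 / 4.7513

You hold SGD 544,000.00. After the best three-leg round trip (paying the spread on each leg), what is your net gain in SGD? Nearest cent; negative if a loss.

Best loop SGD → NZD → HKD → SGD:
SGD 544,000.00 × 1.2501 (sell SGD at bid) = NZD 680,054.40
NZD 680,054.40 × 4.7236 (sell NZD at bid) = HKD 3,212,304.96
HKD 3,212,304.96 × 0.16912 (sell HKD at bid) = SGD 543,265.02

Net result: SGD -734.98 (no profitable arbitrage after spreads)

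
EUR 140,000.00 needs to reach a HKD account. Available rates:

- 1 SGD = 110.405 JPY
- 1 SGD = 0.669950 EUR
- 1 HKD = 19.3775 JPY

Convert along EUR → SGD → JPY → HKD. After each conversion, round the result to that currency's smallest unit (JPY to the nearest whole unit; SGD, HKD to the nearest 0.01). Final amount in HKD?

EUR 140,000.00 ÷ 0.669950 = SGD 208,970.82
SGD 208,970.82 × 110.405 = JPY 23,071,423
JPY 23,071,423 ÷ 19.3775 = HKD 1,190,629.49

HKD 1,190,629.49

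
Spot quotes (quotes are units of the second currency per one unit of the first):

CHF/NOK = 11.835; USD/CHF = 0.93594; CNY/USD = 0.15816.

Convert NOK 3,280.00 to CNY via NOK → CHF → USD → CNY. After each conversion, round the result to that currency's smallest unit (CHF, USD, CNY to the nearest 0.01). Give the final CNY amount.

CNY 1,872.22

NOK 3,280.00 ÷ 11.835 = CHF 277.14
CHF 277.14 ÷ 0.93594 = USD 296.11
USD 296.11 ÷ 0.15816 = CNY 1,872.22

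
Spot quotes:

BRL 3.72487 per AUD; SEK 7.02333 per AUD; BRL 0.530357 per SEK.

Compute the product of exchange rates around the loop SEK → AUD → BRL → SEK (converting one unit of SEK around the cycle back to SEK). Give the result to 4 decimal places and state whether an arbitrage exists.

Around SEK → AUD → BRL → SEK: 1 ÷ 7.02333 × 3.72487 ÷ 0.530357 = 0.999999
Product ≈ 1 (deviation 0.000%, within rounding noise).

1.0000 (no arbitrage)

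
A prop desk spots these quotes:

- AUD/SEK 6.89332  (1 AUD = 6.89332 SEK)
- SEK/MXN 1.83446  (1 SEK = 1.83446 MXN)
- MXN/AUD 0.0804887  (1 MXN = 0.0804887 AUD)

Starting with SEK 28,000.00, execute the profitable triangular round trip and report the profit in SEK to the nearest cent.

Profit: SEK 499.00

Profitable loop is SEK → MXN → AUD → SEK:
SEK 28,000.00 × 1.83446 = MXN 51,364.88
MXN 51,364.88 × 0.0804887 = AUD 4,134.29
AUD 4,134.29 × 6.89332 = SEK 28,499.00
Profit = SEK 28,499.00 − SEK 28,000.00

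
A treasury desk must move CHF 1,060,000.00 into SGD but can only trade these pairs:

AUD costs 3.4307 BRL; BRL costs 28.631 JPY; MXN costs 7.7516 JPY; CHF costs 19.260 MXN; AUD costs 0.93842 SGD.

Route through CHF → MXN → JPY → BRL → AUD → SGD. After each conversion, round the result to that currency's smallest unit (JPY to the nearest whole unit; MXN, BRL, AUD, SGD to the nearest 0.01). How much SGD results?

CHF 1,060,000.00 × 19.260 = MXN 20,415,600.00
MXN 20,415,600.00 × 7.7516 = JPY 158,253,565
JPY 158,253,565 ÷ 28.631 = BRL 5,527,350.25
BRL 5,527,350.25 ÷ 3.4307 = AUD 1,611,143.57
AUD 1,611,143.57 × 0.93842 = SGD 1,511,929.35

SGD 1,511,929.35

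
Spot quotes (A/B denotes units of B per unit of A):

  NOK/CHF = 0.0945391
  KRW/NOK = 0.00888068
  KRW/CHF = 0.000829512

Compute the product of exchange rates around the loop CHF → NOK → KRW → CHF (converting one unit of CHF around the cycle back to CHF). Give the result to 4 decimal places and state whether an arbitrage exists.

0.9880 (arbitrage exists)

Around CHF → NOK → KRW → CHF: 1 ÷ 0.0945391 ÷ 0.00888068 × 0.000829512 = 0.988018
Product < 1; profitable direction is CHF → KRW → NOK → CHF.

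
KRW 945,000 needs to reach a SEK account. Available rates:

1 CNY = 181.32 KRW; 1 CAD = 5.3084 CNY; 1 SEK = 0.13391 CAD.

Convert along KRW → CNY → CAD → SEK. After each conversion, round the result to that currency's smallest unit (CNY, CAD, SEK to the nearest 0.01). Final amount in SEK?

KRW 945,000 ÷ 181.32 = CNY 5,211.78
CNY 5,211.78 ÷ 5.3084 = CAD 981.80
CAD 981.80 ÷ 0.13391 = SEK 7,331.79

SEK 7,331.79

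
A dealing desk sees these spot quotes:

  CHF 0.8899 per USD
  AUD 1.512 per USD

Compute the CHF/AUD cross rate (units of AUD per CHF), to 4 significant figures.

CHF/AUD = 1.699

1 CHF ÷ 0.8899 = 1.12372 USD
1.12372 USD × 1.512 = 1.69907 AUD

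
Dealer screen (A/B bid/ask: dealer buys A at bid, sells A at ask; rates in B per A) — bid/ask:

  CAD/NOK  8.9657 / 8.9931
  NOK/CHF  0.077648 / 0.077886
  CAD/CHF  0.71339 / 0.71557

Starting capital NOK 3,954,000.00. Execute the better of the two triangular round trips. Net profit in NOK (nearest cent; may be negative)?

Net profit: NOK 73,122.67

Best loop NOK → CAD → CHF → NOK:
NOK 3,954,000.00 ÷ 8.9931 (buy CAD at ask) = CAD 439,670.41
CAD 439,670.41 × 0.71339 (sell CAD at bid) = CHF 313,656.48
CHF 313,656.48 ÷ 0.077886 (buy NOK at ask) = NOK 4,027,122.67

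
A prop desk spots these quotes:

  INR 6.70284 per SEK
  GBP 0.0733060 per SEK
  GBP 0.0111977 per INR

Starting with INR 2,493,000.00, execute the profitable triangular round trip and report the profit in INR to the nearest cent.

Profitable loop is INR → GBP → SEK → INR:
INR 2,493,000.00 × 0.0111977 = GBP 27,915.87
GBP 27,915.87 ÷ 0.0733060 = SEK 380,812.84
SEK 380,812.84 × 6.70284 = INR 2,552,527.54
Profit = INR 2,552,527.54 − INR 2,493,000.00

Profit: INR 59,527.54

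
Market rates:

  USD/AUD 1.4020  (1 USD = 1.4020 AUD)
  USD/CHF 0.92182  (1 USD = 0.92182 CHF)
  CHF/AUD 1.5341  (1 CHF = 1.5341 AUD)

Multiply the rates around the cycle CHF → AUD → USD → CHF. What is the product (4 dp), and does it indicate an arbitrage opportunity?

Around CHF → AUD → USD → CHF: 1 × 1.5341 ÷ 1.4020 × 0.92182 = 1.008676
Product > 1; profitable direction is CHF → AUD → USD → CHF.

1.0087 (arbitrage exists)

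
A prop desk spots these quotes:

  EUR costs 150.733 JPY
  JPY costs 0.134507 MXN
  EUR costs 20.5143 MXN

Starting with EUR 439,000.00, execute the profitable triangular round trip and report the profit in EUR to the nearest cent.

Profitable loop is EUR → MXN → JPY → EUR:
EUR 439,000.00 × 20.5143 = MXN 9,005,777.70
MXN 9,005,777.70 ÷ 0.134507 = JPY 66,953,970
JPY 66,953,970 ÷ 150.733 = EUR 444,189.20
Profit = EUR 444,189.20 − EUR 439,000.00

Profit: EUR 5,189.20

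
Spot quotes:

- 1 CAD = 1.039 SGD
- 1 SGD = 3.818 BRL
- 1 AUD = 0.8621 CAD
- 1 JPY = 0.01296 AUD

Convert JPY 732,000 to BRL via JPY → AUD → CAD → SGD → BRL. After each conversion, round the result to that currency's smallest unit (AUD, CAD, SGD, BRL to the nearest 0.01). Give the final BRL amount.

JPY 732,000 × 0.01296 = AUD 9,486.72
AUD 9,486.72 × 0.8621 = CAD 8,178.50
CAD 8,178.50 × 1.039 = SGD 8,497.46
SGD 8,497.46 × 3.818 = BRL 32,443.30

BRL 32,443.30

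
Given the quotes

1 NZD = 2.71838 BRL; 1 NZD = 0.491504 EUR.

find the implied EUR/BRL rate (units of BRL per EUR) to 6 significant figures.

1 EUR ÷ 0.491504 = 2.03457 NZD
2.03457 NZD × 2.71838 = 5.53074 BRL

EUR/BRL = 5.53074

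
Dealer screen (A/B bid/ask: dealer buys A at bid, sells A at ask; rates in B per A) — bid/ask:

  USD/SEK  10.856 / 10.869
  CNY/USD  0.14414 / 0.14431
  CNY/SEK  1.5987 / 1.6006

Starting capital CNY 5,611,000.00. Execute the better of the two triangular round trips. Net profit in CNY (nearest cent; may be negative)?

Net profit: CNY 108,014.90

Best loop CNY → SEK → USD → CNY:
CNY 5,611,000.00 × 1.5987 (sell CNY at bid) = SEK 8,970,305.70
SEK 8,970,305.70 ÷ 10.869 (buy USD at ask) = USD 825,311.04
USD 825,311.04 ÷ 0.14431 (buy CNY at ask) = CNY 5,719,014.90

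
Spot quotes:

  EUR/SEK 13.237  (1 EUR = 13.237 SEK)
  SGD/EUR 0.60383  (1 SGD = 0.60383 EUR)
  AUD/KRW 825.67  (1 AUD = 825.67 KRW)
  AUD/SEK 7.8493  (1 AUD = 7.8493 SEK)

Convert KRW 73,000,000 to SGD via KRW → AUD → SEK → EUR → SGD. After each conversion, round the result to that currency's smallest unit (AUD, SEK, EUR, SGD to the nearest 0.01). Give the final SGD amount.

KRW 73,000,000 ÷ 825.67 = AUD 88,413.05
AUD 88,413.05 × 7.8493 = SEK 693,980.55
SEK 693,980.55 ÷ 13.237 = EUR 52,427.33
EUR 52,427.33 ÷ 0.60383 = SGD 86,824.65

SGD 86,824.65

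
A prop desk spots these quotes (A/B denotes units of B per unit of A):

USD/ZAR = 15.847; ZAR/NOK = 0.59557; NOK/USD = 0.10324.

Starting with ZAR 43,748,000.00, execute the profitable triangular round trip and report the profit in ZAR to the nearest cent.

Profitable loop is ZAR → USD → NOK → ZAR:
ZAR 43,748,000.00 ÷ 15.847 = USD 2,760,648.70
USD 2,760,648.70 ÷ 0.10324 = NOK 26,740,107.55
NOK 26,740,107.55 ÷ 0.59557 = ZAR 44,898,345.36
Profit = ZAR 44,898,345.36 − ZAR 43,748,000.00

Profit: ZAR 1,150,345.36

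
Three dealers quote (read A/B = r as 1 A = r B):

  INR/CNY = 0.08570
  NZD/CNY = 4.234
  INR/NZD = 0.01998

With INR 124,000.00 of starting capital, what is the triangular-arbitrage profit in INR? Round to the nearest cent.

Profitable loop is INR → CNY → NZD → INR:
INR 124,000.00 × 0.08570 = CNY 10,626.80
CNY 10,626.80 ÷ 4.234 = NZD 2,509.87
NZD 2,509.87 ÷ 0.01998 = INR 125,619.24
Profit = INR 125,619.24 − INR 124,000.00

Profit: INR 1,619.24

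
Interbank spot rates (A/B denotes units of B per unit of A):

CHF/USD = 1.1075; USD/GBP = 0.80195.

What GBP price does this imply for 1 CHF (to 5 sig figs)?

CHF/GBP = 0.88816

1 CHF × 1.1075 = 1.1075 USD
1.1075 USD × 0.80195 = 0.88816 GBP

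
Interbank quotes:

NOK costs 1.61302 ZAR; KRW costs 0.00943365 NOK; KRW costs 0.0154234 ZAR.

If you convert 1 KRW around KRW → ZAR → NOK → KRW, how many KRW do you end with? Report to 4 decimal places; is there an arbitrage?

1.0136 (arbitrage exists)

Around KRW → ZAR → NOK → KRW: 1 × 0.0154234 ÷ 1.61302 ÷ 0.00943365 = 1.013586
Product > 1; profitable direction is KRW → ZAR → NOK → KRW.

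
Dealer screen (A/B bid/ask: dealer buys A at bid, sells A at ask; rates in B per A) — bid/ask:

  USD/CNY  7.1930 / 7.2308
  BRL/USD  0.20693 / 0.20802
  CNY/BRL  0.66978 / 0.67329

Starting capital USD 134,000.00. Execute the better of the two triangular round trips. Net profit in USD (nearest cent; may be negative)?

Best loop USD → CNY → BRL → USD:
USD 134,000.00 × 7.1930 (sell USD at bid) = CNY 963,862.00
CNY 963,862.00 × 0.66978 (sell CNY at bid) = BRL 645,575.49
BRL 645,575.49 × 0.20693 (sell BRL at bid) = USD 133,588.94

Net result: USD -411.06 (no profitable arbitrage after spreads)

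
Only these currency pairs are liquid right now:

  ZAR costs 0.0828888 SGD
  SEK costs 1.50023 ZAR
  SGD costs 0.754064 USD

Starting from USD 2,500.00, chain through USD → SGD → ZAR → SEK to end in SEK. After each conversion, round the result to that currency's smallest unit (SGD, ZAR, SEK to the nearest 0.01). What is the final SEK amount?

SEK 26,661.11

USD 2,500.00 ÷ 0.754064 = SGD 3,315.37
SGD 3,315.37 ÷ 0.0828888 = ZAR 39,997.80
ZAR 39,997.80 ÷ 1.50023 = SEK 26,661.11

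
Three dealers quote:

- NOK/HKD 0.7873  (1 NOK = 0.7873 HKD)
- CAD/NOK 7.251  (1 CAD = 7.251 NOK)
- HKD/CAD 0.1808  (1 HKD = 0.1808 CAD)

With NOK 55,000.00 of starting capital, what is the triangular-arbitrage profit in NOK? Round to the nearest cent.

Profitable loop is NOK → HKD → CAD → NOK:
NOK 55,000.00 × 0.7873 = HKD 43,301.50
HKD 43,301.50 × 0.1808 = CAD 7,828.91
CAD 7,828.91 × 7.251 = NOK 56,767.44
Profit = NOK 56,767.44 − NOK 55,000.00

Profit: NOK 1,767.44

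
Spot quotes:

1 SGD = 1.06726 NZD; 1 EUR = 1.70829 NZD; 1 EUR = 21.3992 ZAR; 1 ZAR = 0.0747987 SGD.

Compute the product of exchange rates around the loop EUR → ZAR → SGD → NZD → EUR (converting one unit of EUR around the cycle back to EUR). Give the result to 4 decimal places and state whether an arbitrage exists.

1.0000 (no arbitrage)

Around EUR → ZAR → SGD → NZD → EUR: 1 × 21.3992 × 0.0747987 × 1.06726 ÷ 1.70829 = 1.000001
Product ≈ 1 (deviation 0.000%, within rounding noise).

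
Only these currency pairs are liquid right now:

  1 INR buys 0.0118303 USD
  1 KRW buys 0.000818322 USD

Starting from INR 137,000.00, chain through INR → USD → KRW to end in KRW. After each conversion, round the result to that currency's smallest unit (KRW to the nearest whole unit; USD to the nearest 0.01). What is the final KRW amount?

KRW 1,980,577

INR 137,000.00 × 0.0118303 = USD 1,620.75
USD 1,620.75 ÷ 0.000818322 = KRW 1,980,577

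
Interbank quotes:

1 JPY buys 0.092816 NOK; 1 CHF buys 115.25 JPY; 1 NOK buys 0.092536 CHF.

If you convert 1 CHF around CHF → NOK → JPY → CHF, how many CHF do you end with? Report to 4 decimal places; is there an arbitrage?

1.0102 (arbitrage exists)

Around CHF → NOK → JPY → CHF: 1 ÷ 0.092536 ÷ 0.092816 ÷ 115.25 = 1.010242
Product > 1; profitable direction is CHF → NOK → JPY → CHF.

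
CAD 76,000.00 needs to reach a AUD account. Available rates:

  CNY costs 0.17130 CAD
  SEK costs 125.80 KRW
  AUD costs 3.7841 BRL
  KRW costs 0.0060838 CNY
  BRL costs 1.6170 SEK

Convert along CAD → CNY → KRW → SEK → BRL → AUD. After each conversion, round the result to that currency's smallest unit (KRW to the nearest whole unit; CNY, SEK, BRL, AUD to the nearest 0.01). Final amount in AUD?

AUD 94,738.83

CAD 76,000.00 ÷ 0.17130 = CNY 443,666.08
CNY 443,666.08 ÷ 0.0060838 = KRW 72,925,816
KRW 72,925,816 ÷ 125.80 = SEK 579,696.47
SEK 579,696.47 ÷ 1.6170 = BRL 358,501.22
BRL 358,501.22 ÷ 3.7841 = AUD 94,738.83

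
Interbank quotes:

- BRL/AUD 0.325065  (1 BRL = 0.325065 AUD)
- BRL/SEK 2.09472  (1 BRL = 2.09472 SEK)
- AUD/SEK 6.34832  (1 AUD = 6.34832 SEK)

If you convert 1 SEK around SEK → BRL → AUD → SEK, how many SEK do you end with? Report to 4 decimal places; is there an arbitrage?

0.9852 (arbitrage exists)

Around SEK → BRL → AUD → SEK: 1 ÷ 2.09472 × 0.325065 × 6.34832 = 0.985152
Product < 1; profitable direction is SEK → AUD → BRL → SEK.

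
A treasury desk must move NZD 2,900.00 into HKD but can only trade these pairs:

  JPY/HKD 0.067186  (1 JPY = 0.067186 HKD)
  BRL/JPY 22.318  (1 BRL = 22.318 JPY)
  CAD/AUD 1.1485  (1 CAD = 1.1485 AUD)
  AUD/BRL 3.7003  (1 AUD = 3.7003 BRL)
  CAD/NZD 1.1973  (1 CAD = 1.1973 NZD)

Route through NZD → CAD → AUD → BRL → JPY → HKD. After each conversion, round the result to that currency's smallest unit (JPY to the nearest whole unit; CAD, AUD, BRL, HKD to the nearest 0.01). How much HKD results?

NZD 2,900.00 ÷ 1.1973 = CAD 2,422.12
CAD 2,422.12 × 1.1485 = AUD 2,781.80
AUD 2,781.80 × 3.7003 = BRL 10,293.49
BRL 10,293.49 × 22.318 = JPY 229,730
JPY 229,730 × 0.067186 = HKD 15,434.64

HKD 15,434.64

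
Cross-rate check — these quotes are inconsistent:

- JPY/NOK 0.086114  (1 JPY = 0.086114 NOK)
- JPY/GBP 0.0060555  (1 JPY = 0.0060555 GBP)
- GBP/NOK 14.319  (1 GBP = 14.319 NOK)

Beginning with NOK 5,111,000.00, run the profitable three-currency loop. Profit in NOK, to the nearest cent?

Profitable loop is NOK → JPY → GBP → NOK:
NOK 5,111,000.00 ÷ 0.086114 = JPY 59,351,557
JPY 59,351,557 × 0.0060555 = GBP 359,403.35
GBP 359,403.35 × 14.319 = NOK 5,146,296.64
Profit = NOK 5,146,296.64 − NOK 5,111,000.00

Profit: NOK 35,296.64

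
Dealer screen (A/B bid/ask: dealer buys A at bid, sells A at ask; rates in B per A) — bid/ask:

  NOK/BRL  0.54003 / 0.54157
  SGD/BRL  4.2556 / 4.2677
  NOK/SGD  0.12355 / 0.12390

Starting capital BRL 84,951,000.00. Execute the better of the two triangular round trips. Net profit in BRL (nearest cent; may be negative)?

Net profit: BRL 1,809,329.53

Best loop BRL → SGD → NOK → BRL:
BRL 84,951,000.00 ÷ 4.2677 (buy SGD at ask) = SGD 19,905,569.74
SGD 19,905,569.74 ÷ 0.12390 (buy NOK at ask) = NOK 160,658,351.45
NOK 160,658,351.45 × 0.54003 (sell NOK at bid) = BRL 86,760,329.53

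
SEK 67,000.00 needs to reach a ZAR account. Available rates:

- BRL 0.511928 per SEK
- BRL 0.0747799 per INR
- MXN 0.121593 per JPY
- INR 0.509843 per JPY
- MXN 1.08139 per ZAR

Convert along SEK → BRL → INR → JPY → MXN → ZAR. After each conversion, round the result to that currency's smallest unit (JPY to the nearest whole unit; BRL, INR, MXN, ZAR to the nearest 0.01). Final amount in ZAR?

ZAR 101,155.32

SEK 67,000.00 × 0.511928 = BRL 34,299.18
BRL 34,299.18 ÷ 0.0747799 = INR 458,668.44
INR 458,668.44 ÷ 0.509843 = JPY 899,627
JPY 899,627 × 0.121593 = MXN 109,388.35
MXN 109,388.35 ÷ 1.08139 = ZAR 101,155.32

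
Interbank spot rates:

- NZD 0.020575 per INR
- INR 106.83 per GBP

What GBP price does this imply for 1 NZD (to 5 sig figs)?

1 NZD ÷ 0.020575 = 48.6027 INR
48.6027 INR ÷ 106.83 = 0.454953 GBP

NZD/GBP = 0.45495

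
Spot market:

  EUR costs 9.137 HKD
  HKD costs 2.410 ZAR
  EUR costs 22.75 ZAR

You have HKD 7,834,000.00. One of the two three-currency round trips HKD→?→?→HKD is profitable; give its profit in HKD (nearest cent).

Profit: HKD 259,647.78

Profitable loop is HKD → EUR → ZAR → HKD:
HKD 7,834,000.00 ÷ 9.137 = EUR 857,393.02
EUR 857,393.02 × 22.75 = ZAR 19,505,691.15
ZAR 19,505,691.15 ÷ 2.410 = HKD 8,093,647.78
Profit = HKD 8,093,647.78 − HKD 7,834,000.00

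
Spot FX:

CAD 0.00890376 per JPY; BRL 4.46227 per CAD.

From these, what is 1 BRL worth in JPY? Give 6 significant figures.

BRL/JPY = 25.1693

1 BRL ÷ 4.46227 = 0.224101 CAD
0.224101 CAD ÷ 0.00890376 = 25.1693 JPY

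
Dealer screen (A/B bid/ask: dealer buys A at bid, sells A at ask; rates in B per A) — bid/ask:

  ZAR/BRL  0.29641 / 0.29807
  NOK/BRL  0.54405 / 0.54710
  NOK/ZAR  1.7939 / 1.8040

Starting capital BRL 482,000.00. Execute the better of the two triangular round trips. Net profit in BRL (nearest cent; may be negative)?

Net profit: BRL 5,675.63

Best loop BRL → ZAR → NOK → BRL:
BRL 482,000.00 ÷ 0.29807 (buy ZAR at ask) = ZAR 1,617,069.82
ZAR 1,617,069.82 ÷ 1.8040 (buy NOK at ask) = NOK 896,380.16
NOK 896,380.16 × 0.54405 (sell NOK at bid) = BRL 487,675.63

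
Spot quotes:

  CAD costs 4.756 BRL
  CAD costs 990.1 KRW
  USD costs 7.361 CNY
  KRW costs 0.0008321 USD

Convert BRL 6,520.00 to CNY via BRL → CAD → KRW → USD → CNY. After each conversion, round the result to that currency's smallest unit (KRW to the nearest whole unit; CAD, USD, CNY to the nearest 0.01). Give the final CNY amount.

BRL 6,520.00 ÷ 4.756 = CAD 1,370.90
CAD 1,370.90 × 990.1 = KRW 1,357,328
KRW 1,357,328 × 0.0008321 = USD 1,129.43
USD 1,129.43 × 7.361 = CNY 8,313.73

CNY 8,313.73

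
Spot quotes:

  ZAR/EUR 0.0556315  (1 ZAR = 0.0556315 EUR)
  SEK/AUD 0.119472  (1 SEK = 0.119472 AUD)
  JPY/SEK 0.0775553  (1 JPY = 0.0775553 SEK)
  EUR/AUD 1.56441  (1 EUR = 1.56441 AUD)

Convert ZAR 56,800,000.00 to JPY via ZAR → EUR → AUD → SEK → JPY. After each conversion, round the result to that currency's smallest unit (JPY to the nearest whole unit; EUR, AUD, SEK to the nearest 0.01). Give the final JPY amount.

ZAR 56,800,000.00 × 0.0556315 = EUR 3,159,869.20
EUR 3,159,869.20 × 1.56441 = AUD 4,943,330.98
AUD 4,943,330.98 ÷ 0.119472 = SEK 41,376,481.35
SEK 41,376,481.35 ÷ 0.0775553 = JPY 533,509,397

JPY 533,509,397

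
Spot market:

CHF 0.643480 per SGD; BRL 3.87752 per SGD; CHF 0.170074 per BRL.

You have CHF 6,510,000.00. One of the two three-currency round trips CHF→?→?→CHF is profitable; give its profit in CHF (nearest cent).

Profitable loop is CHF → SGD → BRL → CHF:
CHF 6,510,000.00 ÷ 0.643480 = SGD 10,116,864.55
SGD 10,116,864.55 × 3.87752 = BRL 39,228,344.63
BRL 39,228,344.63 × 0.170074 = CHF 6,671,721.48
Profit = CHF 6,671,721.48 − CHF 6,510,000.00

Profit: CHF 161,721.48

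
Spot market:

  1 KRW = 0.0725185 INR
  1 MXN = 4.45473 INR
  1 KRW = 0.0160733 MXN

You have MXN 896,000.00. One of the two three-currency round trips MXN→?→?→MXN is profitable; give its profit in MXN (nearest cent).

Profitable loop is MXN → KRW → INR → MXN:
MXN 896,000.00 ÷ 0.0160733 = KRW 55,744,620
KRW 55,744,620 × 0.0725185 = INR 4,042,516.22
INR 4,042,516.22 ÷ 4.45473 = MXN 907,466.05
Profit = MXN 907,466.05 − MXN 896,000.00

Profit: MXN 11,466.05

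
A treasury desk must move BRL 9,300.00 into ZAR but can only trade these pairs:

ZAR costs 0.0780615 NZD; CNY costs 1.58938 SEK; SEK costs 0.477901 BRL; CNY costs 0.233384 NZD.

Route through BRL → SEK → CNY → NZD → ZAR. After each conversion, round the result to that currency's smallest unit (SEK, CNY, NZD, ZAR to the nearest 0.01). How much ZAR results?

ZAR 36,605.88

BRL 9,300.00 ÷ 0.477901 = SEK 19,460.10
SEK 19,460.10 ÷ 1.58938 = CNY 12,243.83
CNY 12,243.83 × 0.233384 = NZD 2,857.51
NZD 2,857.51 ÷ 0.0780615 = ZAR 36,605.88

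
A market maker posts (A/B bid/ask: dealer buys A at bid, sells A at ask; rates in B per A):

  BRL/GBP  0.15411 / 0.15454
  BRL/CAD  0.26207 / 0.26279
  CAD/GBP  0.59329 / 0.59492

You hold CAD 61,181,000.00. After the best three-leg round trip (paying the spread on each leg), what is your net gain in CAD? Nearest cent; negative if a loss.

Best loop CAD → GBP → BRL → CAD:
CAD 61,181,000.00 × 0.59329 (sell CAD at bid) = GBP 36,298,075.49
GBP 36,298,075.49 ÷ 0.15454 (buy BRL at ask) = BRL 234,878,190.05
BRL 234,878,190.05 × 0.26207 (sell BRL at bid) = CAD 61,554,527.27

Net profit: CAD 373,527.27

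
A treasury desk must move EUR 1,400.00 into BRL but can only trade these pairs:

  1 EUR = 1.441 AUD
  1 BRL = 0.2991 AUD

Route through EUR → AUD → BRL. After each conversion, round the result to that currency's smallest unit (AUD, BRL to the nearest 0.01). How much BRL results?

EUR 1,400.00 × 1.441 = AUD 2,017.40
AUD 2,017.40 ÷ 0.2991 = BRL 6,744.90

BRL 6,744.90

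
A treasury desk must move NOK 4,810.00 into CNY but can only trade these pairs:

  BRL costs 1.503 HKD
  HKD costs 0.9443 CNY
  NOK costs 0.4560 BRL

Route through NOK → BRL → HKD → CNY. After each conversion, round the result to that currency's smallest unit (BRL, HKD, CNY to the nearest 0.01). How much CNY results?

CNY 3,113.00

NOK 4,810.00 × 0.4560 = BRL 2,193.36
BRL 2,193.36 × 1.503 = HKD 3,296.62
HKD 3,296.62 × 0.9443 = CNY 3,113.00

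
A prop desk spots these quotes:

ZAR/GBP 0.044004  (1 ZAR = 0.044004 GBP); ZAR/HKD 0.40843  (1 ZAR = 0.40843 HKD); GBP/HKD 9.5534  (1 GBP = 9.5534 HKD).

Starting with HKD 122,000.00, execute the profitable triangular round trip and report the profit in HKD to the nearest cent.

Profitable loop is HKD → ZAR → GBP → HKD:
HKD 122,000.00 ÷ 0.40843 = ZAR 298,704.80
ZAR 298,704.80 × 0.044004 = GBP 13,144.21
GBP 13,144.21 × 9.5534 = HKD 125,571.86
Profit = HKD 125,571.86 − HKD 122,000.00

Profit: HKD 3,571.86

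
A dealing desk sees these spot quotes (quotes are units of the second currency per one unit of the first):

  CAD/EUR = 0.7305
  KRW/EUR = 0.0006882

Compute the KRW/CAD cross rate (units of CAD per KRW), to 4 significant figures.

KRW/CAD = 0.0009421

1 KRW × 0.0006882 = 0.0006882 EUR
0.0006882 EUR ÷ 0.7305 = 0.000942094 CAD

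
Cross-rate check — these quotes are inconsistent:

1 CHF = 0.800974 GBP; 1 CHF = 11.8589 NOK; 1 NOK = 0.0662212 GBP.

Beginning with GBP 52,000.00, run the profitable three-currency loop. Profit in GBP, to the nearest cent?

Profit: GBP 1,037.17

Profitable loop is GBP → NOK → CHF → GBP:
GBP 52,000.00 ÷ 0.0662212 = NOK 785,247.02
NOK 785,247.02 ÷ 11.8589 = CHF 66,215.84
CHF 66,215.84 × 0.800974 = GBP 53,037.17
Profit = GBP 53,037.17 − GBP 52,000.00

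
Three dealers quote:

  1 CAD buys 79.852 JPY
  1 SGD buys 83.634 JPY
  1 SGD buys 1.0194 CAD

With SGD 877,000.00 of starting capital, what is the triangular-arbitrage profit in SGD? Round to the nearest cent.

Profitable loop is SGD → JPY → CAD → SGD:
SGD 877,000.00 × 83.634 = JPY 73,347,018
JPY 73,347,018 ÷ 79.852 = CAD 918,537.02
CAD 918,537.02 ÷ 1.0194 = SGD 901,056.52
Profit = SGD 901,056.52 − SGD 877,000.00

Profit: SGD 24,056.52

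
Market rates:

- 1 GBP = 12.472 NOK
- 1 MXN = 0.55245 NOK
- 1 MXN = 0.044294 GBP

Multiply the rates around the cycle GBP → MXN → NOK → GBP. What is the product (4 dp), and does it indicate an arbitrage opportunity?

1.0000 (no arbitrage)

Around GBP → MXN → NOK → GBP: 1 ÷ 0.044294 × 0.55245 ÷ 12.472 = 1.000028
Product ≈ 1 (deviation 0.003%, within rounding noise).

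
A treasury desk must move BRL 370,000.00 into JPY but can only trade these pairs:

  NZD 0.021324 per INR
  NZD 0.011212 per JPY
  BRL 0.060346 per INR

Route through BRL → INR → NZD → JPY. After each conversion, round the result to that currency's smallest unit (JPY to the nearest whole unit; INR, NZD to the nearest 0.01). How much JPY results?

JPY 11,661,081

BRL 370,000.00 ÷ 0.060346 = INR 6,131,309.45
INR 6,131,309.45 × 0.021324 = NZD 130,744.04
NZD 130,744.04 ÷ 0.011212 = JPY 11,661,081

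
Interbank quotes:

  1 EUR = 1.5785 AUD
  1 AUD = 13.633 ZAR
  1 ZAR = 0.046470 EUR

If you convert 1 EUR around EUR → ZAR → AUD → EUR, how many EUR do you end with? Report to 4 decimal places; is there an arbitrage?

1.0000 (no arbitrage)

Around EUR → ZAR → AUD → EUR: 1 ÷ 0.046470 ÷ 13.633 ÷ 1.5785 = 0.999980
Product ≈ 1 (deviation 0.002%, within rounding noise).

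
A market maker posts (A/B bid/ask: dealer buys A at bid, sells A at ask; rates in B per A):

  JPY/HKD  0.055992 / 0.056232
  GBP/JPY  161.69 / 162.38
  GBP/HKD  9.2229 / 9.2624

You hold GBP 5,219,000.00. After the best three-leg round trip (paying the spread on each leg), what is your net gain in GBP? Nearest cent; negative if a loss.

Best loop GBP → HKD → JPY → GBP:
GBP 5,219,000.00 × 9.2229 (sell GBP at bid) = HKD 48,134,315.10
HKD 48,134,315.10 ÷ 0.056232 (buy JPY at ask) = JPY 855,995,076
JPY 855,995,076 ÷ 162.38 (buy GBP at ask) = GBP 5,271,554.85

Net profit: GBP 52,554.85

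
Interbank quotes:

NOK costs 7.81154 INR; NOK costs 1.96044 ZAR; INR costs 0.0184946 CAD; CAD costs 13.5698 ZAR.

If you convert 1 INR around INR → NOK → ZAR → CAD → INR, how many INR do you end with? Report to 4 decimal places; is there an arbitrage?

Around INR → NOK → ZAR → CAD → INR: 1 ÷ 7.81154 × 1.96044 ÷ 13.5698 ÷ 0.0184946 = 0.999997
Product ≈ 1 (deviation 0.000%, within rounding noise).

1.0000 (no arbitrage)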